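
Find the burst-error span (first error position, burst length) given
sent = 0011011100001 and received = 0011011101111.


XOR: 0000000001110

Burst at position 9, length 3


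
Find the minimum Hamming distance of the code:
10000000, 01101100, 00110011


Comparing all pairs, minimum distance: 5
Can detect 4 errors, correct 2 errors

5


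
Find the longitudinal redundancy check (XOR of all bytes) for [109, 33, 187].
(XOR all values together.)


XOR chain: 109 ^ 33 ^ 187 = 247

247


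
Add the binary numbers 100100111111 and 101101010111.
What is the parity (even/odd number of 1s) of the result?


100100111111 = 2367
101101010111 = 2903
Sum = 5270 = 1010010010110
1s count = 6

even parity (6 ones in 1010010010110)


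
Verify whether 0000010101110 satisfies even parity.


Number of 1s: 5

No, parity error (5 ones)


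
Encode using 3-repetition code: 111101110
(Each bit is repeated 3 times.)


Each bit -> 3 copies

111111111111000111111111000


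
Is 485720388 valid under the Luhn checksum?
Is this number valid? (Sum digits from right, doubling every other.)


Luhn sum = 41
41 mod 10 = 1

Invalid (Luhn sum mod 10 = 1)


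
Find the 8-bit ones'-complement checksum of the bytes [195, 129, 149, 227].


Sum = 700 mod 256 = 188
Complement = 67

67


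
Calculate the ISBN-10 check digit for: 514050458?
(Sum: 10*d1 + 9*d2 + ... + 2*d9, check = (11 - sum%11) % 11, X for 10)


Weighted sum: 168
168 mod 11 = 3

Check digit: 8


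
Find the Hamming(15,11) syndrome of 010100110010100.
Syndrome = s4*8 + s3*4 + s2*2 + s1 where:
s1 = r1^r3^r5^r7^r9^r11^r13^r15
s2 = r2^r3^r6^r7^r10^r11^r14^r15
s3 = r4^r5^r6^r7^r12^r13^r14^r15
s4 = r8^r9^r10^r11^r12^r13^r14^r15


s1=1, s2=1, s3=1, s4=1

Syndrome = 15 (error at position 15)


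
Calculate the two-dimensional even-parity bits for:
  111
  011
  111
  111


Row parities: 1011
Column parities: 100

Row P: 1011, Col P: 100, Corner: 1


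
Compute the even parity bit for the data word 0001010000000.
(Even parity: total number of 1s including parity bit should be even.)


Number of 1s in data: 2
Parity bit: 0

0


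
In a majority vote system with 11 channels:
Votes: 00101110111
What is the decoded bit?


Ones: 7 out of 11
Threshold: 6

1 (7/11 voted 1)


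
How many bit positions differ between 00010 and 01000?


XOR: 01010
Count of 1s: 2

2


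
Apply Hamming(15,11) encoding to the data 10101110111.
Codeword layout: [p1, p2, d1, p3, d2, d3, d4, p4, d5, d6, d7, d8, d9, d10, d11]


Parity bits: p1=1, p2=0, p3=0, p4=0

101001001110111


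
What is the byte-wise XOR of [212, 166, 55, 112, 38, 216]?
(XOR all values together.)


XOR chain: 212 ^ 166 ^ 55 ^ 112 ^ 38 ^ 216 = 203

203


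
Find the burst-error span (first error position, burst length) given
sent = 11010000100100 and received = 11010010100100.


XOR: 00000010000000

Burst at position 6, length 1


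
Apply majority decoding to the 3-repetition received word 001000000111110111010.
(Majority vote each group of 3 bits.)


Groups: 001, 000, 000, 111, 110, 111, 010
Majority votes: 0001110

0001110


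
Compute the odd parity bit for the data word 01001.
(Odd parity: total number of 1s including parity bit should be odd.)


Number of 1s in data: 2
Parity bit: 1

1


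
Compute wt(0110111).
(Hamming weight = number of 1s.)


Counting 1s in 0110111

5


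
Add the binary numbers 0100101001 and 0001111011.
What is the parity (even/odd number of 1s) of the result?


0100101001 = 297
0001111011 = 123
Sum = 420 = 110100100
1s count = 4

even parity (4 ones in 110100100)


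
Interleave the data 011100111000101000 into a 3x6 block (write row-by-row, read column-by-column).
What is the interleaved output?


Matrix:
  011100
  111000
  101000
Read columns: 011110111100000000

011110111100000000


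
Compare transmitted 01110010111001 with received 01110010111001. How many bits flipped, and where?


XOR: 00000000000000

0 errors (received matches sent)


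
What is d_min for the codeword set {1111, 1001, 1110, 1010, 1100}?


Comparing all pairs, minimum distance: 1
Can detect 0 errors, correct 0 errors

1


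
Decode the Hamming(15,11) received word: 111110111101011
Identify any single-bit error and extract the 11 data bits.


Syndrome = 0: no error detected

Data: 11011101011 (no errors)


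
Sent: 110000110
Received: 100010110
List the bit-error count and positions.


XOR: 010010000

2 error(s) at position(s): 1, 4


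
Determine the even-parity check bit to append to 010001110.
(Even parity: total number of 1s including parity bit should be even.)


Number of 1s in data: 4
Parity bit: 0

0


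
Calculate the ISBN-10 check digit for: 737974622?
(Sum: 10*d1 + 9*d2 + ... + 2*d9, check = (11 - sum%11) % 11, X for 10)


Weighted sum: 312
312 mod 11 = 4

Check digit: 7


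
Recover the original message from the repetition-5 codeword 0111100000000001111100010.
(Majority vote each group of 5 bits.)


Groups: 01111, 00000, 00000, 11111, 00010
Majority votes: 10010

10010


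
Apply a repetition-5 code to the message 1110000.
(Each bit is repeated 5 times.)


Each bit -> 5 copies

11111111111111100000000000000000000


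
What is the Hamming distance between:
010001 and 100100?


XOR: 110101
Count of 1s: 4

4


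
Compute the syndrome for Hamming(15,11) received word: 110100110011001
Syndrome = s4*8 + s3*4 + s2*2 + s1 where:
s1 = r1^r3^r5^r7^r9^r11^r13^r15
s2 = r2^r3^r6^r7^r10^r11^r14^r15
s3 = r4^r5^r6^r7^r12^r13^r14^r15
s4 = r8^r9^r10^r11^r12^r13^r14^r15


s1=0, s2=0, s3=0, s4=0

Syndrome = 0 (no error)


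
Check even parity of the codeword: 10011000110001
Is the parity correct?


Number of 1s: 6

Yes, parity is correct (6 ones)


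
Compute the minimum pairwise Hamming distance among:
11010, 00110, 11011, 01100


Comparing all pairs, minimum distance: 1
Can detect 0 errors, correct 0 errors

1


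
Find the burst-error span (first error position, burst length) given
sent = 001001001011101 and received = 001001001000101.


XOR: 000000000011000

Burst at position 10, length 2


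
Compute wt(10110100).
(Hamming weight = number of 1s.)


Counting 1s in 10110100

4


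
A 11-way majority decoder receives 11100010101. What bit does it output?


Ones: 6 out of 11
Threshold: 6

1 (6/11 voted 1)


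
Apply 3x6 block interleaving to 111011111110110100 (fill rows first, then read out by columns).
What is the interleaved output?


Matrix:
  111011
  111110
  110100
Read columns: 111111110011110100

111111110011110100


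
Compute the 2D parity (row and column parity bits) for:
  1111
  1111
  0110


Row parities: 000
Column parities: 0110

Row P: 000, Col P: 0110, Corner: 0


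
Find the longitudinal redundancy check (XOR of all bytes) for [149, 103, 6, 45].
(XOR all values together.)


XOR chain: 149 ^ 103 ^ 6 ^ 45 = 217

217


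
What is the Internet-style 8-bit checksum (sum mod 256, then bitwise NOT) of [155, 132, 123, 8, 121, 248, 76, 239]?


Sum = 1102 mod 256 = 78
Complement = 177

177


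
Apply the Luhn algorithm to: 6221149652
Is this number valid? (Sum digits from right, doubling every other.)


Luhn sum = 34
34 mod 10 = 4

Invalid (Luhn sum mod 10 = 4)


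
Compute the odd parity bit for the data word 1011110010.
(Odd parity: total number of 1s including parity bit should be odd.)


Number of 1s in data: 6
Parity bit: 1

1


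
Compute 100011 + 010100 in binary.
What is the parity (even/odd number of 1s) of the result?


100011 = 35
010100 = 20
Sum = 55 = 110111
1s count = 5

odd parity (5 ones in 110111)


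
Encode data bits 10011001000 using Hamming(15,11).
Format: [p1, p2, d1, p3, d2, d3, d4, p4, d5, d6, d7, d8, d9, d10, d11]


Parity bits: p1=1, p2=0, p3=0, p4=0

101000101001000


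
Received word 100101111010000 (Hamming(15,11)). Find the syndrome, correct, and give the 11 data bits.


Syndrome = 14: error at position 14

Data: 00111010010 (corrected bit 14)


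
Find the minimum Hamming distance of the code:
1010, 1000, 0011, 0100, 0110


Comparing all pairs, minimum distance: 1
Can detect 0 errors, correct 0 errors

1


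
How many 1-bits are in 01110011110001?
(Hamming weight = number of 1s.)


Counting 1s in 01110011110001

8


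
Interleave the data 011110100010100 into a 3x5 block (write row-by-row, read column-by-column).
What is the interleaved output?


Matrix:
  01111
  01000
  10100
Read columns: 001110101100100

001110101100100


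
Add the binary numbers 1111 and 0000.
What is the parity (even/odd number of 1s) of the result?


1111 = 15
0000 = 0
Sum = 15 = 1111
1s count = 4

even parity (4 ones in 1111)


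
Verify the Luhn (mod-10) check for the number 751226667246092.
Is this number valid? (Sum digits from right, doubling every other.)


Luhn sum = 56
56 mod 10 = 6

Invalid (Luhn sum mod 10 = 6)


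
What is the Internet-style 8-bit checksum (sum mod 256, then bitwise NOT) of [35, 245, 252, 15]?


Sum = 547 mod 256 = 35
Complement = 220

220


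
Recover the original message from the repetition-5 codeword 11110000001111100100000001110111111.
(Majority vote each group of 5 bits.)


Groups: 11110, 00000, 11111, 00100, 00000, 11101, 11111
Majority votes: 1010011

1010011


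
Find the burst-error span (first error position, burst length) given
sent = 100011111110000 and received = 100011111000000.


XOR: 000000000110000

Burst at position 9, length 2


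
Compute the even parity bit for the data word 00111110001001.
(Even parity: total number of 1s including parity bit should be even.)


Number of 1s in data: 7
Parity bit: 1

1


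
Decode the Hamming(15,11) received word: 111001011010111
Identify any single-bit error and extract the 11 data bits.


Syndrome = 0: no error detected

Data: 10101010111 (no errors)


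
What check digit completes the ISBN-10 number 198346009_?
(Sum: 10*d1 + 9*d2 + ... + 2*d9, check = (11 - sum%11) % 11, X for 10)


Weighted sum: 248
248 mod 11 = 6

Check digit: 5


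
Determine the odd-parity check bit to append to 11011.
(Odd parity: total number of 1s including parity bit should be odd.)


Number of 1s in data: 4
Parity bit: 1

1


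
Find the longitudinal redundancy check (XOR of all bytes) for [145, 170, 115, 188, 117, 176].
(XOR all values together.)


XOR chain: 145 ^ 170 ^ 115 ^ 188 ^ 117 ^ 176 = 49

49


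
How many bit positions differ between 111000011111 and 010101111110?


XOR: 101101100001
Count of 1s: 6

6


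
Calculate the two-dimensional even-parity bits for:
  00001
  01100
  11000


Row parities: 100
Column parities: 10101

Row P: 100, Col P: 10101, Corner: 1


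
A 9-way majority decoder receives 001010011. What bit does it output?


Ones: 4 out of 9
Threshold: 5

0 (4/9 voted 1)


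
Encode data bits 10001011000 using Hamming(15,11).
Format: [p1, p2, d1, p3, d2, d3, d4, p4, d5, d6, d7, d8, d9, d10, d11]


Parity bits: p1=1, p2=0, p3=1, p4=1

101100011011000


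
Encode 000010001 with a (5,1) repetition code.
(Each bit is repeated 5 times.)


Each bit -> 5 copies

000000000000000000001111100000000000000011111


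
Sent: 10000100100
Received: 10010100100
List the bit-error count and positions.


XOR: 00010000000

1 error(s) at position(s): 3


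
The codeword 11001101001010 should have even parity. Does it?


Number of 1s: 7

No, parity error (7 ones)


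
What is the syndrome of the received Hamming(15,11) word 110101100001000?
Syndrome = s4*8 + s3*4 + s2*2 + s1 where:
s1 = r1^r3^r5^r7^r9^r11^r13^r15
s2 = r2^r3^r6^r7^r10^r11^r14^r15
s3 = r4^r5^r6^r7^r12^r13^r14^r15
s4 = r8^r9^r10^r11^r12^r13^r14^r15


s1=0, s2=1, s3=0, s4=1

Syndrome = 10 (error at position 10)


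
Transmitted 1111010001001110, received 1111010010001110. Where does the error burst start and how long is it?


XOR: 0000000011000000

Burst at position 8, length 2


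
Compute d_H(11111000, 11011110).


XOR: 00100110
Count of 1s: 3

3


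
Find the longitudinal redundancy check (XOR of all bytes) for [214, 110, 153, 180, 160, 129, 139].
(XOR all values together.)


XOR chain: 214 ^ 110 ^ 153 ^ 180 ^ 160 ^ 129 ^ 139 = 63

63


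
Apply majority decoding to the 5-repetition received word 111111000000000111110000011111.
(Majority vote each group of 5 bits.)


Groups: 11111, 10000, 00000, 11111, 00000, 11111
Majority votes: 100101

100101


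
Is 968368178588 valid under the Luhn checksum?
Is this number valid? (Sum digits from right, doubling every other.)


Luhn sum = 72
72 mod 10 = 2

Invalid (Luhn sum mod 10 = 2)


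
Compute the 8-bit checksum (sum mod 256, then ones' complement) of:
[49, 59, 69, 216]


Sum = 393 mod 256 = 137
Complement = 118

118


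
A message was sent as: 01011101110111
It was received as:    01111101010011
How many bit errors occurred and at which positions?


XOR: 00100000100100

3 error(s) at position(s): 2, 8, 11


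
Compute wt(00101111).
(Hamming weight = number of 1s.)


Counting 1s in 00101111

5


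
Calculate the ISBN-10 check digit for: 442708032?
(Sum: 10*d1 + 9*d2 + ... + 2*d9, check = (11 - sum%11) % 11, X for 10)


Weighted sum: 194
194 mod 11 = 7

Check digit: 4


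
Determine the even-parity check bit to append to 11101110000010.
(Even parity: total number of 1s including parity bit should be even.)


Number of 1s in data: 7
Parity bit: 1

1


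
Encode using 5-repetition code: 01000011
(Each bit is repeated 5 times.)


Each bit -> 5 copies

0000011111000000000000000000001111111111


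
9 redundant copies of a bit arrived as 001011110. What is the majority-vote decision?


Ones: 5 out of 9
Threshold: 5

1 (5/9 voted 1)


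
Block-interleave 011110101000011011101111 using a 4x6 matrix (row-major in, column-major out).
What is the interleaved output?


Matrix:
  011110
  101000
  011011
  101111
Read columns: 010110101111100110110011

010110101111100110110011


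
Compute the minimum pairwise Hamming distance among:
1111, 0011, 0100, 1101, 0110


Comparing all pairs, minimum distance: 1
Can detect 0 errors, correct 0 errors

1


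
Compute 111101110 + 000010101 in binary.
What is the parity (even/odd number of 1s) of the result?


111101110 = 494
000010101 = 21
Sum = 515 = 1000000011
1s count = 3

odd parity (3 ones in 1000000011)


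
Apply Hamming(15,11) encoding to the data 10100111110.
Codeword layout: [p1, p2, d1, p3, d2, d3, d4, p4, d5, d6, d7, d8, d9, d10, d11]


Parity bits: p1=1, p2=1, p3=0, p4=1

111001010111110


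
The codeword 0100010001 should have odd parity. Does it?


Number of 1s: 3

Yes, parity is correct (3 ones)


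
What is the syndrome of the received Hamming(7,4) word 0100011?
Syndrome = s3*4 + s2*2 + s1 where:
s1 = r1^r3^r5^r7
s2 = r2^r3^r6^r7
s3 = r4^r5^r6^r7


s1=1, s2=1, s3=0

Syndrome = 3 (error at position 3)


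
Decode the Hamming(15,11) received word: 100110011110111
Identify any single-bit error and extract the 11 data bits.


Syndrome = 12: error at position 12

Data: 01001111111 (corrected bit 12)


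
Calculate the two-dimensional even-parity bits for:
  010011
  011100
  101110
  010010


Row parities: 1100
Column parities: 110011

Row P: 1100, Col P: 110011, Corner: 0


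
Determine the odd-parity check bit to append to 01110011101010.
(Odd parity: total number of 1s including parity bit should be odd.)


Number of 1s in data: 8
Parity bit: 1

1


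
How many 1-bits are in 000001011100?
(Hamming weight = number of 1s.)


Counting 1s in 000001011100

4


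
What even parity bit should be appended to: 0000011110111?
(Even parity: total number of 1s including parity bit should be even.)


Number of 1s in data: 7
Parity bit: 1

1


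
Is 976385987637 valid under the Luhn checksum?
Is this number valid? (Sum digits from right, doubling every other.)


Luhn sum = 75
75 mod 10 = 5

Invalid (Luhn sum mod 10 = 5)


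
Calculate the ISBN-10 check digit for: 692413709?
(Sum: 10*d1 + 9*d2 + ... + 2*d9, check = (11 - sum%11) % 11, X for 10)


Weighted sum: 252
252 mod 11 = 10

Check digit: 1


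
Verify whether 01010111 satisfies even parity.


Number of 1s: 5

No, parity error (5 ones)


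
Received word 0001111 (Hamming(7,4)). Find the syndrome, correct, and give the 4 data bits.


Syndrome = 0: no error detected

Data: 0111 (no errors)


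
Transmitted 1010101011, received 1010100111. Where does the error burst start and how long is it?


XOR: 0000001100

Burst at position 6, length 2


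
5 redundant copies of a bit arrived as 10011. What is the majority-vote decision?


Ones: 3 out of 5
Threshold: 3

1 (3/5 voted 1)


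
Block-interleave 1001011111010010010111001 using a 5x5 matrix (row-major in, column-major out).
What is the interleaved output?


Matrix:
  10010
  11111
  01001
  00101
  11001
Read columns: 1100101101010101100001111

1100101101010101100001111


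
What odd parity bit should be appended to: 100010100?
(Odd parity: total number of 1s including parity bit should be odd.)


Number of 1s in data: 3
Parity bit: 0

0


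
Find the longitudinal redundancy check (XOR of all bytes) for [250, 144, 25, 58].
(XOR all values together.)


XOR chain: 250 ^ 144 ^ 25 ^ 58 = 73

73


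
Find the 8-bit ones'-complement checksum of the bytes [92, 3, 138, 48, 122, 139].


Sum = 542 mod 256 = 30
Complement = 225

225


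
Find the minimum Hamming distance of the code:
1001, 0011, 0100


Comparing all pairs, minimum distance: 2
Can detect 1 errors, correct 0 errors

2


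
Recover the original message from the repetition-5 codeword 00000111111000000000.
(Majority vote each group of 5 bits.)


Groups: 00000, 11111, 10000, 00000
Majority votes: 0100

0100


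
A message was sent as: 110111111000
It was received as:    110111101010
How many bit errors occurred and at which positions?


XOR: 000000010010

2 error(s) at position(s): 7, 10


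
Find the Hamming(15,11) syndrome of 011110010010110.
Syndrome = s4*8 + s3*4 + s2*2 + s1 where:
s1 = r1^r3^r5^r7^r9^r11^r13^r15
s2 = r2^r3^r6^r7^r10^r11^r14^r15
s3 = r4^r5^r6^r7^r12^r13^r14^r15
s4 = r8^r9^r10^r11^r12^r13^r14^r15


s1=0, s2=0, s3=0, s4=0

Syndrome = 0 (no error)


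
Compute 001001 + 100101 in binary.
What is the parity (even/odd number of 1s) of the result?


001001 = 9
100101 = 37
Sum = 46 = 101110
1s count = 4

even parity (4 ones in 101110)


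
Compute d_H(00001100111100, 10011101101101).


XOR: 10010001010001
Count of 1s: 5

5


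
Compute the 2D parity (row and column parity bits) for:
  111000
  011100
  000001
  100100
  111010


Row parities: 11100
Column parities: 111011

Row P: 11100, Col P: 111011, Corner: 1


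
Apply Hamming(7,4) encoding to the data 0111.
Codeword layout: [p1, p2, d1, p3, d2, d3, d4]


Parity bits: p1=0, p2=0, p3=1

0001111


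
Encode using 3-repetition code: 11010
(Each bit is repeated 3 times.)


Each bit -> 3 copies

111111000111000


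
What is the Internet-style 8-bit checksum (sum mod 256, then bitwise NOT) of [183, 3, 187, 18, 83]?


Sum = 474 mod 256 = 218
Complement = 37

37


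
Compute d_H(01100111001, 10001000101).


XOR: 11101111100
Count of 1s: 8

8


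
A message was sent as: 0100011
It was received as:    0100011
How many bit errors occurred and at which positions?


XOR: 0000000

0 errors (received matches sent)


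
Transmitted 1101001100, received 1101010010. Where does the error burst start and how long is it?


XOR: 0000011110

Burst at position 5, length 4


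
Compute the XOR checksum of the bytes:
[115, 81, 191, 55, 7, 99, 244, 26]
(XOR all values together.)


XOR chain: 115 ^ 81 ^ 191 ^ 55 ^ 7 ^ 99 ^ 244 ^ 26 = 32

32


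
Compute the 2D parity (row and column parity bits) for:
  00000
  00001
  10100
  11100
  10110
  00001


Row parities: 010111
Column parities: 11110

Row P: 010111, Col P: 11110, Corner: 0


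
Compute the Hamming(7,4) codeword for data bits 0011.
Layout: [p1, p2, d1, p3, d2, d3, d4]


Parity bits: p1=1, p2=0, p3=0

1000011


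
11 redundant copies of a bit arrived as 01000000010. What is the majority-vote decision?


Ones: 2 out of 11
Threshold: 6

0 (2/11 voted 1)


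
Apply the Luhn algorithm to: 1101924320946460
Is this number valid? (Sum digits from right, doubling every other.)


Luhn sum = 53
53 mod 10 = 3

Invalid (Luhn sum mod 10 = 3)


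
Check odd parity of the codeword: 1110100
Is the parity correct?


Number of 1s: 4

No, parity error (4 ones)


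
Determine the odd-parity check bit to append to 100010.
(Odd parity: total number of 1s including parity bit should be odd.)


Number of 1s in data: 2
Parity bit: 1

1


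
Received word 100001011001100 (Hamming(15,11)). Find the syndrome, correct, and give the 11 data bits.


Syndrome = 7: error at position 7

Data: 00111001100 (corrected bit 7)


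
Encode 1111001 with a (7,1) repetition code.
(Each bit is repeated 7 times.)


Each bit -> 7 copies

1111111111111111111111111111000000000000001111111


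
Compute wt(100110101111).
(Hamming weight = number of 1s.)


Counting 1s in 100110101111

8


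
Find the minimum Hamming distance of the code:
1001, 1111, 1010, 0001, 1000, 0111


Comparing all pairs, minimum distance: 1
Can detect 0 errors, correct 0 errors

1


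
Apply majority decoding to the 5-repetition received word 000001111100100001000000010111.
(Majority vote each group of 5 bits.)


Groups: 00000, 11111, 00100, 00100, 00000, 10111
Majority votes: 010001

010001


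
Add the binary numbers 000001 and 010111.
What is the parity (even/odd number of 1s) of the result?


000001 = 1
010111 = 23
Sum = 24 = 11000
1s count = 2

even parity (2 ones in 11000)


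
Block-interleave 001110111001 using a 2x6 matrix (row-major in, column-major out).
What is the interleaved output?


Matrix:
  001110
  111001
Read columns: 010111101001

010111101001


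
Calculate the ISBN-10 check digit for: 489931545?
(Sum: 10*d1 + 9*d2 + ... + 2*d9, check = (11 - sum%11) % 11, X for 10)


Weighted sum: 312
312 mod 11 = 4

Check digit: 7


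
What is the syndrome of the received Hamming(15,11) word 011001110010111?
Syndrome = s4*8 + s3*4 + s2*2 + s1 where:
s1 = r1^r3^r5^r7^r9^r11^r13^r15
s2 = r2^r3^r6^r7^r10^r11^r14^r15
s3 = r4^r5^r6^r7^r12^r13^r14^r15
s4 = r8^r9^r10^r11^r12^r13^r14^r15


s1=1, s2=1, s3=1, s4=1

Syndrome = 15 (error at position 15)


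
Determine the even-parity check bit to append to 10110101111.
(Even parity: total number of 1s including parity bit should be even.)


Number of 1s in data: 8
Parity bit: 0

0


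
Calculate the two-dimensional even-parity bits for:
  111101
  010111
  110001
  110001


Row parities: 1011
Column parities: 101010

Row P: 1011, Col P: 101010, Corner: 1


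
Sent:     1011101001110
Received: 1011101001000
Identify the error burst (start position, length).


XOR: 0000000000110

Burst at position 10, length 2


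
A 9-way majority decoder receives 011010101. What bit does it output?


Ones: 5 out of 9
Threshold: 5

1 (5/9 voted 1)


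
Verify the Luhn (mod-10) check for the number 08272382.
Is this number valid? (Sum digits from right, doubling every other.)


Luhn sum = 35
35 mod 10 = 5

Invalid (Luhn sum mod 10 = 5)


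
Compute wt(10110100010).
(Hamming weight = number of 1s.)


Counting 1s in 10110100010

5


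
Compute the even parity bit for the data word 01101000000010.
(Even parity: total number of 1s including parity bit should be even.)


Number of 1s in data: 4
Parity bit: 0

0


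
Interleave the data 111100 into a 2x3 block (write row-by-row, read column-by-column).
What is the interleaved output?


Matrix:
  111
  100
Read columns: 111010

111010


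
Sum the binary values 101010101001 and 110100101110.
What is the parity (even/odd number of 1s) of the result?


101010101001 = 2729
110100101110 = 3374
Sum = 6103 = 1011111010111
1s count = 10

even parity (10 ones in 1011111010111)


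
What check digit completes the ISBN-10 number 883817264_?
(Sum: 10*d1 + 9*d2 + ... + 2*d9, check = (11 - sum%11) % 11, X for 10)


Weighted sum: 307
307 mod 11 = 10

Check digit: 1


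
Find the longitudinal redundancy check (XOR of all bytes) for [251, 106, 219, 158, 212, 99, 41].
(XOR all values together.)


XOR chain: 251 ^ 106 ^ 219 ^ 158 ^ 212 ^ 99 ^ 41 = 74

74


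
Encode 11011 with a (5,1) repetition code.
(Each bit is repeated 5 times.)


Each bit -> 5 copies

1111111111000001111111111


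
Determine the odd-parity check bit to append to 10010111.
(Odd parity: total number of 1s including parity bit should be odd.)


Number of 1s in data: 5
Parity bit: 0

0


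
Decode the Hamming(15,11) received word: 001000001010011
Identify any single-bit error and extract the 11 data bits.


Syndrome = 0: no error detected

Data: 10001010011 (no errors)


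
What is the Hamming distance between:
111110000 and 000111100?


XOR: 111001100
Count of 1s: 5

5


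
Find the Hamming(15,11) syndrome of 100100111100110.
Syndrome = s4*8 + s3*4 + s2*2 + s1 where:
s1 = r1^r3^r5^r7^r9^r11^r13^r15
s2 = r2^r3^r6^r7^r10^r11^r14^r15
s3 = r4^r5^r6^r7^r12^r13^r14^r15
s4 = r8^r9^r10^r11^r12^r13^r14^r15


s1=0, s2=1, s3=0, s4=1

Syndrome = 10 (error at position 10)


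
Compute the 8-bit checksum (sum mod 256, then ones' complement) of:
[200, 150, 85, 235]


Sum = 670 mod 256 = 158
Complement = 97

97


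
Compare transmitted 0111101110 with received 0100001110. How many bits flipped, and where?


XOR: 0011100000

3 error(s) at position(s): 2, 3, 4


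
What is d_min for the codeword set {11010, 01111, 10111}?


Comparing all pairs, minimum distance: 2
Can detect 1 errors, correct 0 errors

2


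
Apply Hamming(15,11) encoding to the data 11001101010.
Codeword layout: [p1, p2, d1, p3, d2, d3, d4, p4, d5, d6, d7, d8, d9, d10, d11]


Parity bits: p1=1, p2=1, p3=1, p4=0

111110001101010


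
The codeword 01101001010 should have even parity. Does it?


Number of 1s: 5

No, parity error (5 ones)


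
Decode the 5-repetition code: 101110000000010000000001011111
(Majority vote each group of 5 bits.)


Groups: 10111, 00000, 00010, 00000, 00010, 11111
Majority votes: 100001

100001


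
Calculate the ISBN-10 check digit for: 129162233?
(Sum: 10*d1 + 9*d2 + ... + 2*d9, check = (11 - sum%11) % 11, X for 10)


Weighted sum: 176
176 mod 11 = 0

Check digit: 0


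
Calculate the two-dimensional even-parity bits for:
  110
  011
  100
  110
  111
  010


Row parities: 001011
Column parities: 010

Row P: 001011, Col P: 010, Corner: 1


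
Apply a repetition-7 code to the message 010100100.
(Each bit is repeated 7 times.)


Each bit -> 7 copies

000000011111110000000111111100000000000000111111100000000000000


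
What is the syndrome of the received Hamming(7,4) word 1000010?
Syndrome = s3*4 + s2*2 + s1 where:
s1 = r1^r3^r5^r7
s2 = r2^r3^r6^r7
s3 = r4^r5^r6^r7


s1=1, s2=1, s3=1

Syndrome = 7 (error at position 7)


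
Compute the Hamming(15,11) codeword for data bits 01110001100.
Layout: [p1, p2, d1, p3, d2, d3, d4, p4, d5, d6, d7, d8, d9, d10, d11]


Parity bits: p1=1, p2=0, p3=1, p4=0

100111100001100


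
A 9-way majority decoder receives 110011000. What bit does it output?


Ones: 4 out of 9
Threshold: 5

0 (4/9 voted 1)


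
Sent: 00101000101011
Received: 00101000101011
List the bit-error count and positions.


XOR: 00000000000000

0 errors (received matches sent)


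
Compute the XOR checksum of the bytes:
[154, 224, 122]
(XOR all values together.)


XOR chain: 154 ^ 224 ^ 122 = 0

0


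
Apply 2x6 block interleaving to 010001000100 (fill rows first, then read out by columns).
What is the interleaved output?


Matrix:
  010001
  000100
Read columns: 001000010010

001000010010


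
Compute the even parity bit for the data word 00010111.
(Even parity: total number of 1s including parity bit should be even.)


Number of 1s in data: 4
Parity bit: 0

0


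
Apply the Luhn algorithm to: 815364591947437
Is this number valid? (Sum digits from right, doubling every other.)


Luhn sum = 85
85 mod 10 = 5

Invalid (Luhn sum mod 10 = 5)


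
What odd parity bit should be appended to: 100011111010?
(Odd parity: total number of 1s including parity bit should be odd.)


Number of 1s in data: 7
Parity bit: 0

0


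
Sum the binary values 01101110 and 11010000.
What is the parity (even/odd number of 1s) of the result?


01101110 = 110
11010000 = 208
Sum = 318 = 100111110
1s count = 6

even parity (6 ones in 100111110)


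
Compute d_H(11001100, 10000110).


XOR: 01001010
Count of 1s: 3

3


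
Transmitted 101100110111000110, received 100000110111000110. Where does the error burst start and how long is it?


XOR: 001100000000000000

Burst at position 2, length 2


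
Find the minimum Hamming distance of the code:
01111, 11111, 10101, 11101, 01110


Comparing all pairs, minimum distance: 1
Can detect 0 errors, correct 0 errors

1


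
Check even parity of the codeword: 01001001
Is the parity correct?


Number of 1s: 3

No, parity error (3 ones)


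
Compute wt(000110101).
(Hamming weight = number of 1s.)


Counting 1s in 000110101

4


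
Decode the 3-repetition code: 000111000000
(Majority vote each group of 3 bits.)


Groups: 000, 111, 000, 000
Majority votes: 0100

0100


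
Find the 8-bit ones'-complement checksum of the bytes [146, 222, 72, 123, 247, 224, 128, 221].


Sum = 1383 mod 256 = 103
Complement = 152

152


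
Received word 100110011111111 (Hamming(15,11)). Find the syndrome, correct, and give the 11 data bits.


Syndrome = 0: no error detected

Data: 01001111111 (no errors)


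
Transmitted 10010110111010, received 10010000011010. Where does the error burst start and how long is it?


XOR: 00000110100000

Burst at position 5, length 4


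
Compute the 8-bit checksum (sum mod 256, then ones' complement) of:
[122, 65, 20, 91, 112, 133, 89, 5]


Sum = 637 mod 256 = 125
Complement = 130

130


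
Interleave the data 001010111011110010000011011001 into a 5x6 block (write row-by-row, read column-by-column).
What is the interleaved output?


Matrix:
  001010
  111011
  110010
  000011
  011001
Read columns: 011000110111001000001111001011

011000110111001000001111001011


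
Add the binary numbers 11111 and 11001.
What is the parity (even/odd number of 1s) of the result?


11111 = 31
11001 = 25
Sum = 56 = 111000
1s count = 3

odd parity (3 ones in 111000)


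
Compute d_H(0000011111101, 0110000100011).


XOR: 0110011011110
Count of 1s: 8

8


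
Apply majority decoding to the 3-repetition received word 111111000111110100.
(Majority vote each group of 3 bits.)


Groups: 111, 111, 000, 111, 110, 100
Majority votes: 110110

110110


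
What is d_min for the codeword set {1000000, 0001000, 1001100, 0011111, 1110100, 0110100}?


Comparing all pairs, minimum distance: 1
Can detect 0 errors, correct 0 errors

1


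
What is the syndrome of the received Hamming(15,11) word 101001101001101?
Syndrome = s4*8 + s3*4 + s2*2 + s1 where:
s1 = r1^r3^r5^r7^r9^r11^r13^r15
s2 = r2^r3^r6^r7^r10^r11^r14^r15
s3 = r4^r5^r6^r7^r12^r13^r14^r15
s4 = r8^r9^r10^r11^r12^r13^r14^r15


s1=0, s2=0, s3=1, s4=0

Syndrome = 4 (error at position 4)


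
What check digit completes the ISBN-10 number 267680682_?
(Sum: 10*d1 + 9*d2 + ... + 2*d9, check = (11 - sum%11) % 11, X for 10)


Weighted sum: 272
272 mod 11 = 8

Check digit: 3


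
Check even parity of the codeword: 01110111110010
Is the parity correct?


Number of 1s: 9

No, parity error (9 ones)


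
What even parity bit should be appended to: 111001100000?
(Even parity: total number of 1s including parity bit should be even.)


Number of 1s in data: 5
Parity bit: 1

1


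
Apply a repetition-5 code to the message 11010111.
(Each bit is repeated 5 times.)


Each bit -> 5 copies

1111111111000001111100000111111111111111


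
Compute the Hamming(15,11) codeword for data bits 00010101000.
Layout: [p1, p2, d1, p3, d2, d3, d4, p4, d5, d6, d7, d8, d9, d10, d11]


Parity bits: p1=1, p2=0, p3=0, p4=0

100000100101000


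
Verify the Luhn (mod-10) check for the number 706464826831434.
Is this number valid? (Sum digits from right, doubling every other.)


Luhn sum = 79
79 mod 10 = 9

Invalid (Luhn sum mod 10 = 9)


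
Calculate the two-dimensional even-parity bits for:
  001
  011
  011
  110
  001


Row parities: 10001
Column parities: 110

Row P: 10001, Col P: 110, Corner: 0


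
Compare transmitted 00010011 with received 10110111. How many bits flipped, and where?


XOR: 10100100

3 error(s) at position(s): 0, 2, 5


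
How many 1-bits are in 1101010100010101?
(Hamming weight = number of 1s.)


Counting 1s in 1101010100010101

8


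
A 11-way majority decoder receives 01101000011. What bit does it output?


Ones: 5 out of 11
Threshold: 6

0 (5/11 voted 1)


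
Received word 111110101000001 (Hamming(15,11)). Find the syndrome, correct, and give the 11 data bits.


Syndrome = 0: no error detected

Data: 11011000001 (no errors)


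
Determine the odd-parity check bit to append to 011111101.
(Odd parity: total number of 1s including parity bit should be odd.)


Number of 1s in data: 7
Parity bit: 0

0


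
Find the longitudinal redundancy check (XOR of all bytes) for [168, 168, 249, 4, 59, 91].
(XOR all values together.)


XOR chain: 168 ^ 168 ^ 249 ^ 4 ^ 59 ^ 91 = 157

157


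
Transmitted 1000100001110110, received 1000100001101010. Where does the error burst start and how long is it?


XOR: 0000000000011100

Burst at position 11, length 3


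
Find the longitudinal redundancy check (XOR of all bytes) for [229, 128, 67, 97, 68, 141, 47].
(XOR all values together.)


XOR chain: 229 ^ 128 ^ 67 ^ 97 ^ 68 ^ 141 ^ 47 = 161

161


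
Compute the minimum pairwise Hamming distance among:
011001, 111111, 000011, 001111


Comparing all pairs, minimum distance: 2
Can detect 1 errors, correct 0 errors

2


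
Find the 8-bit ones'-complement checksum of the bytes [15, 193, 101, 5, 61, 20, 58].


Sum = 453 mod 256 = 197
Complement = 58

58


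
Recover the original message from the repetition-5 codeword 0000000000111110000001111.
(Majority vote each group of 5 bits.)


Groups: 00000, 00000, 11111, 00000, 01111
Majority votes: 00101

00101


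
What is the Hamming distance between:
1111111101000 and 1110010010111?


XOR: 0001101111111
Count of 1s: 9

9


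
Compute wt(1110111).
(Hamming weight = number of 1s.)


Counting 1s in 1110111

6


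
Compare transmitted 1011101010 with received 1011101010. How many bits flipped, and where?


XOR: 0000000000

0 errors (received matches sent)


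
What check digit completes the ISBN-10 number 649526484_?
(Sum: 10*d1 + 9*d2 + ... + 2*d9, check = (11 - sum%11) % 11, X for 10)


Weighted sum: 293
293 mod 11 = 7

Check digit: 4


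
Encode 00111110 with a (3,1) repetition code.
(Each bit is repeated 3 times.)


Each bit -> 3 copies

000000111111111111111000


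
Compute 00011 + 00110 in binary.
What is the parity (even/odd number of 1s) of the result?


00011 = 3
00110 = 6
Sum = 9 = 1001
1s count = 2

even parity (2 ones in 1001)


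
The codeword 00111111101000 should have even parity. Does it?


Number of 1s: 8

Yes, parity is correct (8 ones)


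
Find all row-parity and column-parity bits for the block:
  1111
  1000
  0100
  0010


Row parities: 0111
Column parities: 0001

Row P: 0111, Col P: 0001, Corner: 1


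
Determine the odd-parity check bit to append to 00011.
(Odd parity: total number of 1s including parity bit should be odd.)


Number of 1s in data: 2
Parity bit: 1

1


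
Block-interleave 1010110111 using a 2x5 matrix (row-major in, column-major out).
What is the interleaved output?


Matrix:
  10101
  10111
Read columns: 1100110111

1100110111


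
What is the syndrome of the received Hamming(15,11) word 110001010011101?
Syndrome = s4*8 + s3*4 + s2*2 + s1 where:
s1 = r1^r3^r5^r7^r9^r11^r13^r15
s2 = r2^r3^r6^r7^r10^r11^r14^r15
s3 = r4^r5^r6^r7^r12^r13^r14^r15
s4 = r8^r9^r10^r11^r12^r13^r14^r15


s1=0, s2=0, s3=0, s4=1

Syndrome = 8 (error at position 8)


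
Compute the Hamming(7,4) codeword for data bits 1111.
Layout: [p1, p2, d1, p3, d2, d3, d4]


Parity bits: p1=1, p2=1, p3=1

1111111


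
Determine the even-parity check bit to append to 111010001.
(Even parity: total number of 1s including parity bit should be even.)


Number of 1s in data: 5
Parity bit: 1

1


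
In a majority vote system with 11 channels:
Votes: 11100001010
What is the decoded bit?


Ones: 5 out of 11
Threshold: 6

0 (5/11 voted 1)


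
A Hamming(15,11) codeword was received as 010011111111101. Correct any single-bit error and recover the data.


Syndrome = 8: error at position 8

Data: 01111111101 (corrected bit 8)


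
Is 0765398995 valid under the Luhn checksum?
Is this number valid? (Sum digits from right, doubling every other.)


Luhn sum = 60
60 mod 10 = 0

Valid (Luhn sum mod 10 = 0)


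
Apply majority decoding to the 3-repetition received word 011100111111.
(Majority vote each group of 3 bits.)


Groups: 011, 100, 111, 111
Majority votes: 1011

1011


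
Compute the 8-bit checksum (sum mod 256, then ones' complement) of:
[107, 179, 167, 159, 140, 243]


Sum = 995 mod 256 = 227
Complement = 28

28


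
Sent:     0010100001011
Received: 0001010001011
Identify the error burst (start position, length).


XOR: 0011110000000

Burst at position 2, length 4


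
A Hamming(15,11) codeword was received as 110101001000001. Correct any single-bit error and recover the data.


Syndrome = 7: error at position 7

Data: 00111000001 (corrected bit 7)


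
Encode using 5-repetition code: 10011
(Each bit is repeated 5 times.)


Each bit -> 5 copies

1111100000000001111111111


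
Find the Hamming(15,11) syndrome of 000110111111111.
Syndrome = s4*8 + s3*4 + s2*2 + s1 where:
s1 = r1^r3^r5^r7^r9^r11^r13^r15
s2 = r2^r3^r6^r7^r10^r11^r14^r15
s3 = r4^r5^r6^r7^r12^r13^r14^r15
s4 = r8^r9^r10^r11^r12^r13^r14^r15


s1=0, s2=1, s3=1, s4=0

Syndrome = 6 (error at position 6)


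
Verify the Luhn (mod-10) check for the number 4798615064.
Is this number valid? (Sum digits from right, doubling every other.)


Luhn sum = 44
44 mod 10 = 4

Invalid (Luhn sum mod 10 = 4)


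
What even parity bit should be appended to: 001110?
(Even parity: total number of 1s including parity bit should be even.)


Number of 1s in data: 3
Parity bit: 1

1


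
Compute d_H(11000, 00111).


XOR: 11111
Count of 1s: 5

5


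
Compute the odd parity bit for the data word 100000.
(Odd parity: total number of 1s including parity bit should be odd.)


Number of 1s in data: 1
Parity bit: 0

0


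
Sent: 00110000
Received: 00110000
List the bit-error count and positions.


XOR: 00000000

0 errors (received matches sent)


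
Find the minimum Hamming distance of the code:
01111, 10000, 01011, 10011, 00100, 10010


Comparing all pairs, minimum distance: 1
Can detect 0 errors, correct 0 errors

1


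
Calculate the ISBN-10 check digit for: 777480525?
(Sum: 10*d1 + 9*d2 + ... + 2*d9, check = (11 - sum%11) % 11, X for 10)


Weighted sum: 301
301 mod 11 = 4

Check digit: 7
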